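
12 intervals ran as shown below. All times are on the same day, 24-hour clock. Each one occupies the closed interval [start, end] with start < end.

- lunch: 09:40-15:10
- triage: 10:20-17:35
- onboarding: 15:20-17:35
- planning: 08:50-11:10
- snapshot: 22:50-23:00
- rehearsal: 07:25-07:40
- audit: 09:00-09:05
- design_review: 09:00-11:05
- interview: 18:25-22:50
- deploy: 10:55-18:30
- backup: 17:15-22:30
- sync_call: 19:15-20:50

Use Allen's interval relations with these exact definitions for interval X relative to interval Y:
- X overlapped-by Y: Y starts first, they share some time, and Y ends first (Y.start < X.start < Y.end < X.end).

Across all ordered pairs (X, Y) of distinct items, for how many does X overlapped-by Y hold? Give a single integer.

Checking all 132 ordered pairs for relation 'overlapped-by'; matching pairs in alphabetical order:
(backup, deploy): backup overlapped-by deploy ✓
(backup, onboarding): backup overlapped-by onboarding ✓
(backup, triage): backup overlapped-by triage ✓
(deploy, design_review): deploy overlapped-by design_review ✓
(deploy, lunch): deploy overlapped-by lunch ✓
(deploy, planning): deploy overlapped-by planning ✓
(deploy, triage): deploy overlapped-by triage ✓
(interview, backup): interview overlapped-by backup ✓
(interview, deploy): interview overlapped-by deploy ✓
(lunch, design_review): lunch overlapped-by design_review ✓
(lunch, planning): lunch overlapped-by planning ✓
(triage, design_review): triage overlapped-by design_review ✓
(triage, lunch): triage overlapped-by lunch ✓
(triage, planning): triage overlapped-by planning ✓
Count: 14.

14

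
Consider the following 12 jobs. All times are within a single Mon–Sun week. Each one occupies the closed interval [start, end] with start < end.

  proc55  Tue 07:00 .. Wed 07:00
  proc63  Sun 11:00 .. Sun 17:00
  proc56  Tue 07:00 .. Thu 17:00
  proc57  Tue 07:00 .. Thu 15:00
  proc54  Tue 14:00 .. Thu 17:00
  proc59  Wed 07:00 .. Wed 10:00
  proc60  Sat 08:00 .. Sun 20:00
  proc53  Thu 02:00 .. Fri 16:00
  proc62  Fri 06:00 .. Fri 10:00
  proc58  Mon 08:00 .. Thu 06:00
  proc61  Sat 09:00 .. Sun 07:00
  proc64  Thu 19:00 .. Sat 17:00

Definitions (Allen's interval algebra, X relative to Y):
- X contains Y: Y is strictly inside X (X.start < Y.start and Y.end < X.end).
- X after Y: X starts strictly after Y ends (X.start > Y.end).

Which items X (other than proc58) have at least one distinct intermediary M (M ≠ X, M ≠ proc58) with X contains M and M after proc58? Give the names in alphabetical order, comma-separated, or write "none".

Target proc58 = [Mon 08:00, Thu 06:00].
Intermediaries M with M after proc58: proc60, proc61, proc62, proc63, proc64.
Via proc60 — items with X contains proc60: none.
Via proc61 — items with X contains proc61: proc60.
Via proc62 — items with X contains proc62: proc53, proc64.
Via proc63 — items with X contains proc63: proc60.
Via proc64 — items with X contains proc64: none.
Union: proc53, proc60, proc64.

proc53, proc60, proc64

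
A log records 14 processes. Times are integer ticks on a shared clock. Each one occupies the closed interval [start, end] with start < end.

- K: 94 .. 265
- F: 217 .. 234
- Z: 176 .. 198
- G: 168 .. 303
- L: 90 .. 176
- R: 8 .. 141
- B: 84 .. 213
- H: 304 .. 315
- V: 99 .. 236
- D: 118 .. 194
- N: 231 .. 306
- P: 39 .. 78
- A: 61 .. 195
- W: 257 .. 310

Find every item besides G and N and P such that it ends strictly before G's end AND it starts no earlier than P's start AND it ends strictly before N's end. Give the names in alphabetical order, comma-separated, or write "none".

Conditions: its end is strictly before G's end (X.end < 303) AND its start is no earlier than P's start (X.start >= 39) AND its end is strictly before N's end (X.end < 306).
A: end 195 < 303? ✓; start 61 >= 39? ✓; end 195 < 306? ✓ → yes.
B: end 213 < 303? ✓; start 84 >= 39? ✓; end 213 < 306? ✓ → yes.
D: end 194 < 303? ✓; start 118 >= 39? ✓; end 194 < 306? ✓ → yes.
F: end 234 < 303? ✓; start 217 >= 39? ✓; end 234 < 306? ✓ → yes.
H: end 315 < 303? ✗; start 304 >= 39? ✓; end 315 < 306? ✗ → no.
K: end 265 < 303? ✓; start 94 >= 39? ✓; end 265 < 306? ✓ → yes.
L: end 176 < 303? ✓; start 90 >= 39? ✓; end 176 < 306? ✓ → yes.
R: end 141 < 303? ✓; start 8 >= 39? ✗; end 141 < 306? ✓ → no.
V: end 236 < 303? ✓; start 99 >= 39? ✓; end 236 < 306? ✓ → yes.
W: end 310 < 303? ✗; start 257 >= 39? ✓; end 310 < 306? ✗ → no.
Z: end 198 < 303? ✓; start 176 >= 39? ✓; end 198 < 306? ✓ → yes.
Result: A, B, D, F, K, L, V, Z.

A, B, D, F, K, L, V, Z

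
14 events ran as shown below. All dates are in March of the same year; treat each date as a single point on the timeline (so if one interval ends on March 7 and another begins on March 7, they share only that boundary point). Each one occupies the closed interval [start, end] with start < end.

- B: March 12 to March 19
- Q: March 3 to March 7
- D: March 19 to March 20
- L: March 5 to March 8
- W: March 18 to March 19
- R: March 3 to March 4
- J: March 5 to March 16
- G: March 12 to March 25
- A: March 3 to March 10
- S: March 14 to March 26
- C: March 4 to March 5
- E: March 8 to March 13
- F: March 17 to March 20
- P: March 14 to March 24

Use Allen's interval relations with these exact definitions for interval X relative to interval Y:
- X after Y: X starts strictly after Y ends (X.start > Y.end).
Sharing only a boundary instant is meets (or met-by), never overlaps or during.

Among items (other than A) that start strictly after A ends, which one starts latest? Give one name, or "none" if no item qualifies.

Target A = [March 3, March 10].
B [March 12, March 19] → after → candidate.
C [March 4, March 5] → during → excluded.
D [March 19, March 20] → after → candidate.
E [March 8, March 13] → overlapped-by → excluded.
F [March 17, March 20] → after → candidate.
G [March 12, March 25] → after → candidate.
J [March 5, March 16] → overlapped-by → excluded.
L [March 5, March 8] → during → excluded.
P [March 14, March 24] → after → candidate.
Q [March 3, March 7] → starts → excluded.
R [March 3, March 4] → starts → excluded.
S [March 14, March 26] → after → candidate.
W [March 18, March 19] → after → candidate.
Among candidates, latest start is March 19 → D.

D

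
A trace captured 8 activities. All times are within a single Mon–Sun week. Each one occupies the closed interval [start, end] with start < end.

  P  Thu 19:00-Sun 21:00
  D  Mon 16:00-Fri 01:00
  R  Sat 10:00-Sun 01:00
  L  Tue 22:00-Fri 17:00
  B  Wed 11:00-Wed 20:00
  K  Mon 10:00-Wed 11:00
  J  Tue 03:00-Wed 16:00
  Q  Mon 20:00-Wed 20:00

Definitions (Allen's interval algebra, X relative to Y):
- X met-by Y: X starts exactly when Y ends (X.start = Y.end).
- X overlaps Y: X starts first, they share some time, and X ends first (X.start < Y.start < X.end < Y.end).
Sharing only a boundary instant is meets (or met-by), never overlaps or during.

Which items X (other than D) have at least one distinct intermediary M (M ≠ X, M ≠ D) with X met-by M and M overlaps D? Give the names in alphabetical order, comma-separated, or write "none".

Target D = [Mon 16:00, Fri 01:00].
Intermediaries M with M overlaps D: K.
Via K — items with X met-by K: B.
Union: B.

B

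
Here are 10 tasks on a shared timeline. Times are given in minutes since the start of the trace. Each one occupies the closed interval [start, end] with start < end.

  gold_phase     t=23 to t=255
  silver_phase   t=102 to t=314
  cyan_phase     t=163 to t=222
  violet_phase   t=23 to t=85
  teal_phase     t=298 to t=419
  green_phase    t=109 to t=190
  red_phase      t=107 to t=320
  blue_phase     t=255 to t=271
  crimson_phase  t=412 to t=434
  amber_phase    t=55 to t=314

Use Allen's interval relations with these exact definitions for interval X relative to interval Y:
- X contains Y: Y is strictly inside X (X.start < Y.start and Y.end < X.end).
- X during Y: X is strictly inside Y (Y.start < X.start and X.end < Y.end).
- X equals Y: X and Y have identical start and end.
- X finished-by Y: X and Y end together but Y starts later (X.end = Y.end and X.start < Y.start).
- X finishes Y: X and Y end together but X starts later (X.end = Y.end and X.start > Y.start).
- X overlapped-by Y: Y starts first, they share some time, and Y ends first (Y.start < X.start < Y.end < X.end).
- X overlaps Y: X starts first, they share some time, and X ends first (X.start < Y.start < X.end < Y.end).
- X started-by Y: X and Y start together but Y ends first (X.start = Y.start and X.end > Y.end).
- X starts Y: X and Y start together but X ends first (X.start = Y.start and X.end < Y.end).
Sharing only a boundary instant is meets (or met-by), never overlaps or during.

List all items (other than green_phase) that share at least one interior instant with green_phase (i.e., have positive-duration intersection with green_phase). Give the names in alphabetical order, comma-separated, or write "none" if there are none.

Target green_phase = [t=109, t=190].
amber_phase [t=55, t=314] → contains → yes.
blue_phase [t=255, t=271] → after → no.
crimson_phase [t=412, t=434] → after → no.
cyan_phase [t=163, t=222] → overlapped-by → yes.
gold_phase [t=23, t=255] → contains → yes.
red_phase [t=107, t=320] → contains → yes.
silver_phase [t=102, t=314] → contains → yes.
teal_phase [t=298, t=419] → after → no.
violet_phase [t=23, t=85] → before → no.
Result: amber_phase, cyan_phase, gold_phase, red_phase, silver_phase.

amber_phase, cyan_phase, gold_phase, red_phase, silver_phase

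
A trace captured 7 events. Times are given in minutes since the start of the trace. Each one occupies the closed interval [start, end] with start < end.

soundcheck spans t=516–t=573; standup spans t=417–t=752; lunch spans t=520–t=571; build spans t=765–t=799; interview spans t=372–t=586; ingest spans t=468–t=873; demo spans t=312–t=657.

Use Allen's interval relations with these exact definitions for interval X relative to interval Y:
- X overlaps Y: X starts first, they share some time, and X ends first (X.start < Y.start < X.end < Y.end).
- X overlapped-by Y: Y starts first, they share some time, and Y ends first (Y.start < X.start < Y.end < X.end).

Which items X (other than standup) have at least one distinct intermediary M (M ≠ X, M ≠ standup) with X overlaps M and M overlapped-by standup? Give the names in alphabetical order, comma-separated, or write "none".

Target standup = [t=417, t=752].
Intermediaries M with M overlapped-by standup: ingest.
Via ingest — items with X overlaps ingest: demo, interview.
Union: demo, interview.

demo, interview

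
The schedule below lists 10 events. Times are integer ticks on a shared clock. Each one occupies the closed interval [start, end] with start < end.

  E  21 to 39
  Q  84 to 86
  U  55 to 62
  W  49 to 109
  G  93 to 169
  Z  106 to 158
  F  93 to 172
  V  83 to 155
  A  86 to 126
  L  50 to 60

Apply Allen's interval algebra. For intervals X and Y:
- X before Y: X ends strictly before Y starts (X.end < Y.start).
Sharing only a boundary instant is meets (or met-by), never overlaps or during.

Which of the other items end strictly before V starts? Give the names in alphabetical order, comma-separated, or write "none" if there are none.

E, L, U

Target V = [83, 155].
A [86, 126] → during → no.
E [21, 39] → before → yes.
F [93, 172] → overlapped-by → no.
G [93, 169] → overlapped-by → no.
L [50, 60] → before → yes.
Q [84, 86] → during → no.
U [55, 62] → before → yes.
W [49, 109] → overlaps → no.
Z [106, 158] → overlapped-by → no.
Result: E, L, U.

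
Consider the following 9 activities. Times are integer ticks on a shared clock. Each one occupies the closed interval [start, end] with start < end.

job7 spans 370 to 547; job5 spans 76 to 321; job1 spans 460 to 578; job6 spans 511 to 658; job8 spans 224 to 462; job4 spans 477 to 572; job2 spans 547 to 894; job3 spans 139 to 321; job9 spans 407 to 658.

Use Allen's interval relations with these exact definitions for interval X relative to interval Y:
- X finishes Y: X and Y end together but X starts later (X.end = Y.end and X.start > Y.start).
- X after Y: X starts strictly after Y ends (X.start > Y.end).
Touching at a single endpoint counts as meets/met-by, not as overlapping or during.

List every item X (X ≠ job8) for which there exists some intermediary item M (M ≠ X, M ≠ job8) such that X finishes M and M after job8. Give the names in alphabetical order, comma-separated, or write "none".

none

Target job8 = [224, 462].
Intermediaries M with M after job8: job2, job4, job6.
Via job2 — items with X finishes job2: none.
Via job4 — items with X finishes job4: none.
Via job6 — items with X finishes job6: none.
Union: none.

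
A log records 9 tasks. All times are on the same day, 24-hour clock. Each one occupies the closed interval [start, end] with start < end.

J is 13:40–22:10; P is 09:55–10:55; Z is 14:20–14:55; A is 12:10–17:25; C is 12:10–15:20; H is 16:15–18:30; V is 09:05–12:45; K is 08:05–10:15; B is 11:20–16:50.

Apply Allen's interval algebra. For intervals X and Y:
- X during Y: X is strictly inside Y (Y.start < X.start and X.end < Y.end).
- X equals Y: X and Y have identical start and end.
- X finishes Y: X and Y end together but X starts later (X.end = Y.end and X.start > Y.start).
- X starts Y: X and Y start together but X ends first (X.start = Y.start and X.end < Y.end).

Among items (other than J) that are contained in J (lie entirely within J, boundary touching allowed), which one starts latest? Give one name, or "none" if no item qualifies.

Target J = [13:40, 22:10].
A [12:10, 17:25] → overlaps → excluded.
B [11:20, 16:50] → overlaps → excluded.
C [12:10, 15:20] → overlaps → excluded.
H [16:15, 18:30] → during → candidate.
K [08:05, 10:15] → before → excluded.
P [09:55, 10:55] → before → excluded.
V [09:05, 12:45] → before → excluded.
Z [14:20, 14:55] → during → candidate.
Among candidates, latest start is 16:15 → H.

H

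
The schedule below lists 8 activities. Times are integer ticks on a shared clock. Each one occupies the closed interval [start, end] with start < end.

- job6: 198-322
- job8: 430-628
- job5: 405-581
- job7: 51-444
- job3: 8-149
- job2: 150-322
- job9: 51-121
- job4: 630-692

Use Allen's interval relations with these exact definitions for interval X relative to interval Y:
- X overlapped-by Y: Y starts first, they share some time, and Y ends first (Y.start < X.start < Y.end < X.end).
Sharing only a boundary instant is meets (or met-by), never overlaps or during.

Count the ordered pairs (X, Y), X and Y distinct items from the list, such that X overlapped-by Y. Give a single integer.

Checking all 56 ordered pairs for relation 'overlapped-by'; matching pairs in alphabetical order:
(job5, job7): job5 overlapped-by job7 ✓
(job7, job3): job7 overlapped-by job3 ✓
(job8, job5): job8 overlapped-by job5 ✓
(job8, job7): job8 overlapped-by job7 ✓
Count: 4.

4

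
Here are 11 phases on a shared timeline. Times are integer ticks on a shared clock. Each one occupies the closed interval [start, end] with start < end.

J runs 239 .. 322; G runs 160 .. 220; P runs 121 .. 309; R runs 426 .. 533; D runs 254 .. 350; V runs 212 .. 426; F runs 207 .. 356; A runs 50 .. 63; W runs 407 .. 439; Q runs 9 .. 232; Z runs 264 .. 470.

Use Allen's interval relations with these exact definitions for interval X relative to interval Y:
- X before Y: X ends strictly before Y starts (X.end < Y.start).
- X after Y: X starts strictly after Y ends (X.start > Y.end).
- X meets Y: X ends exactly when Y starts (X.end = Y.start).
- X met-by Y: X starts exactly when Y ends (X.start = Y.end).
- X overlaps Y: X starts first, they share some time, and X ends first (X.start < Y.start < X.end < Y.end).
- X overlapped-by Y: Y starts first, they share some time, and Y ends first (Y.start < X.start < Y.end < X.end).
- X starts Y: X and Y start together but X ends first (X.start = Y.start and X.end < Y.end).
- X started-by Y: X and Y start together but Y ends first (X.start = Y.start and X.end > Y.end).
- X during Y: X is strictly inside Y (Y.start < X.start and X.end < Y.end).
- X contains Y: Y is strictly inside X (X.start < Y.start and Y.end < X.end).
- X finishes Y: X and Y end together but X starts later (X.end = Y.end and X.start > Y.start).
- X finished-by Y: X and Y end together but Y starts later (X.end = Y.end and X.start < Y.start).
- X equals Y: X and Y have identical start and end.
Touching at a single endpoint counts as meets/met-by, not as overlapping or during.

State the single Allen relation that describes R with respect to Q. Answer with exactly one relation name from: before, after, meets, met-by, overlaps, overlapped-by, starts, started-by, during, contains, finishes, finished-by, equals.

after

R = [426, 533]; Q = [9, 232].
Compare endpoints: R.start > Q.start, R.start > Q.end, R.end > Q.start, R.end > Q.end.
That pattern is 'after'.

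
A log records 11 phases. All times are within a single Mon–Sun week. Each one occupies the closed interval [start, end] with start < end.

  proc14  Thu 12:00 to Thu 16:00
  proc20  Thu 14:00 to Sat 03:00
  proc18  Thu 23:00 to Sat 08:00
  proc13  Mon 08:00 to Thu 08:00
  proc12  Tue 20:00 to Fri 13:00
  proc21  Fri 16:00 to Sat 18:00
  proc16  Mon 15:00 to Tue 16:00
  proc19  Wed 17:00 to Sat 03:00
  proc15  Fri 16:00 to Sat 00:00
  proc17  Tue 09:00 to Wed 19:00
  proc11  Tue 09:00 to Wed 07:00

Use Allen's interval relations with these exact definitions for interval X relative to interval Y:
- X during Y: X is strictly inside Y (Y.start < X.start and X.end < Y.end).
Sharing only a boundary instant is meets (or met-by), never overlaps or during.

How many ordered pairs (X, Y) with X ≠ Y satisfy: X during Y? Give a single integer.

8

Checking all 110 ordered pairs for relation 'during'; matching pairs in alphabetical order:
(proc11, proc13): proc11 during proc13 ✓
(proc14, proc12): proc14 during proc12 ✓
(proc14, proc19): proc14 during proc19 ✓
(proc15, proc18): proc15 during proc18 ✓
(proc15, proc19): proc15 during proc19 ✓
(proc15, proc20): proc15 during proc20 ✓
(proc16, proc13): proc16 during proc13 ✓
(proc17, proc13): proc17 during proc13 ✓
Count: 8.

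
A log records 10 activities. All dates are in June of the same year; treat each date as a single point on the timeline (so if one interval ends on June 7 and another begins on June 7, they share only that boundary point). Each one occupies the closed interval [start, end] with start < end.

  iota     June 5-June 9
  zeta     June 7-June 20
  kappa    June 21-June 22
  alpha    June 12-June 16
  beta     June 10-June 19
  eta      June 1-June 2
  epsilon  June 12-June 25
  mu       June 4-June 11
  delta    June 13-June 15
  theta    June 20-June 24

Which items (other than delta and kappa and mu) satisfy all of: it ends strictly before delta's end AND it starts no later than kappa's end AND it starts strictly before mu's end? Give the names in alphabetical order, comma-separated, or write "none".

Conditions: its end is strictly before delta's end (X.end < June 15) AND its start is no later than kappa's end (X.start <= June 22) AND its start is strictly before mu's end (X.start < June 11).
alpha: end June 16 < June 15? ✗; start June 12 <= June 22? ✓; start June 12 < June 11? ✗ → no.
beta: end June 19 < June 15? ✗; start June 10 <= June 22? ✓; start June 10 < June 11? ✓ → no.
epsilon: end June 25 < June 15? ✗; start June 12 <= June 22? ✓; start June 12 < June 11? ✗ → no.
eta: end June 2 < June 15? ✓; start June 1 <= June 22? ✓; start June 1 < June 11? ✓ → yes.
iota: end June 9 < June 15? ✓; start June 5 <= June 22? ✓; start June 5 < June 11? ✓ → yes.
theta: end June 24 < June 15? ✗; start June 20 <= June 22? ✓; start June 20 < June 11? ✗ → no.
zeta: end June 20 < June 15? ✗; start June 7 <= June 22? ✓; start June 7 < June 11? ✓ → no.
Result: eta, iota.

eta, iota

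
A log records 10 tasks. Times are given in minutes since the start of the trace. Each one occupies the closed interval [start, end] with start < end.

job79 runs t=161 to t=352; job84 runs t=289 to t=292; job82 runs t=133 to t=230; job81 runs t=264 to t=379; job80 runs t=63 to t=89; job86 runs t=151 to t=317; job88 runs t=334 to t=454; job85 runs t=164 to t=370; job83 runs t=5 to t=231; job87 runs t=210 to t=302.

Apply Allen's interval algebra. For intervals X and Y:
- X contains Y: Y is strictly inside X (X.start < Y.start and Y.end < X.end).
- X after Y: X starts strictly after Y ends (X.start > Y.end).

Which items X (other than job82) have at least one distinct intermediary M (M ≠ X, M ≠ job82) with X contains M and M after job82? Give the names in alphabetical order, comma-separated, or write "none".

Target job82 = [t=133, t=230].
Intermediaries M with M after job82: job81, job84, job88.
Via job81 — items with X contains job81: none.
Via job84 — items with X contains job84: job79, job81, job85, job86, job87.
Via job88 — items with X contains job88: none.
Union: job79, job81, job85, job86, job87.

job79, job81, job85, job86, job87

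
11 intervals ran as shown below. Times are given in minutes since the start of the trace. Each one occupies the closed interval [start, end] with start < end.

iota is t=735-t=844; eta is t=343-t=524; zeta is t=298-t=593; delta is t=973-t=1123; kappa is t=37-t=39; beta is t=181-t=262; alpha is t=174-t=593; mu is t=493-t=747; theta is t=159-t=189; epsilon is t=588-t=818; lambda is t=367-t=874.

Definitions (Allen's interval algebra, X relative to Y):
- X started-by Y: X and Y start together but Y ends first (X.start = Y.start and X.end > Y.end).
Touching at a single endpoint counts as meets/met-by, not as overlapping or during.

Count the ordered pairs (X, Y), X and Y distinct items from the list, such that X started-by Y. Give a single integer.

0

Checking all 110 ordered pairs for relation 'started-by'; matching pairs in alphabetical order:
No pair satisfies it.
Count: 0.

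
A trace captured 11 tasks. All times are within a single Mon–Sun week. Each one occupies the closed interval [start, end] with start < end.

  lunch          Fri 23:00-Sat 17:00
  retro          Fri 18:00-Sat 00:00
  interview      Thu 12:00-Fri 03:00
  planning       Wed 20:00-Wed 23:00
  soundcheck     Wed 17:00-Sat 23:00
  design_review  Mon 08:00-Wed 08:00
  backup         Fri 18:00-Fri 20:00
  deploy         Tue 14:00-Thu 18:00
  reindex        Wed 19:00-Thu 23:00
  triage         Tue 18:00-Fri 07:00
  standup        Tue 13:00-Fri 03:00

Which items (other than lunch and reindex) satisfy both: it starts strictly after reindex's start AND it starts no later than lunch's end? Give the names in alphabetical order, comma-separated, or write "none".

Conditions: its start is strictly after reindex's start (X.start > Wed 19:00) AND its start is no later than lunch's end (X.start <= Sat 17:00).
backup: start Fri 18:00 > Wed 19:00? ✓; start Fri 18:00 <= Sat 17:00? ✓ → yes.
deploy: start Tue 14:00 > Wed 19:00? ✗; start Tue 14:00 <= Sat 17:00? ✓ → no.
design_review: start Mon 08:00 > Wed 19:00? ✗; start Mon 08:00 <= Sat 17:00? ✓ → no.
interview: start Thu 12:00 > Wed 19:00? ✓; start Thu 12:00 <= Sat 17:00? ✓ → yes.
planning: start Wed 20:00 > Wed 19:00? ✓; start Wed 20:00 <= Sat 17:00? ✓ → yes.
retro: start Fri 18:00 > Wed 19:00? ✓; start Fri 18:00 <= Sat 17:00? ✓ → yes.
soundcheck: start Wed 17:00 > Wed 19:00? ✗; start Wed 17:00 <= Sat 17:00? ✓ → no.
standup: start Tue 13:00 > Wed 19:00? ✗; start Tue 13:00 <= Sat 17:00? ✓ → no.
triage: start Tue 18:00 > Wed 19:00? ✗; start Tue 18:00 <= Sat 17:00? ✓ → no.
Result: backup, interview, planning, retro.

backup, interview, planning, retro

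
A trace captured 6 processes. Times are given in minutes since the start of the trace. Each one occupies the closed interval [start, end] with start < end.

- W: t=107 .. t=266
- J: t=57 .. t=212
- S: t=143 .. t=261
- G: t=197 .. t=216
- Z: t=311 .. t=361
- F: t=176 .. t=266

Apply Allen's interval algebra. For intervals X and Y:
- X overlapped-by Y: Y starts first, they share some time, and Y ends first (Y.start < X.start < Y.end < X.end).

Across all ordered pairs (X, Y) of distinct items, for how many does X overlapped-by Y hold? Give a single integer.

Checking all 30 ordered pairs for relation 'overlapped-by'; matching pairs in alphabetical order:
(F, J): F overlapped-by J ✓
(F, S): F overlapped-by S ✓
(G, J): G overlapped-by J ✓
(S, J): S overlapped-by J ✓
(W, J): W overlapped-by J ✓
Count: 5.

5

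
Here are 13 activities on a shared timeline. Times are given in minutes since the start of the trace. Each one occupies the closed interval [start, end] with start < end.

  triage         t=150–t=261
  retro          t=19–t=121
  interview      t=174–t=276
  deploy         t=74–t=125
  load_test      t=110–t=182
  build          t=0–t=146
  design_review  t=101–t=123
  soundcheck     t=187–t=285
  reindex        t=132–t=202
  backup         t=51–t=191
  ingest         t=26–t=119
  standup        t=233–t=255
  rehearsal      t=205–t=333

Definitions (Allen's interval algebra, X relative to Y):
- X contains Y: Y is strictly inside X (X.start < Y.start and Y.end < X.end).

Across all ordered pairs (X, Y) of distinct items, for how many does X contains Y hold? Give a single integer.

Checking all 156 ordered pairs for relation 'contains'; matching pairs in alphabetical order:
(backup, deploy): backup contains deploy ✓
(backup, design_review): backup contains design_review ✓
(backup, load_test): backup contains load_test ✓
(build, deploy): build contains deploy ✓
(build, design_review): build contains design_review ✓
(build, ingest): build contains ingest ✓
(build, retro): build contains retro ✓
(deploy, design_review): deploy contains design_review ✓
(interview, standup): interview contains standup ✓
(rehearsal, standup): rehearsal contains standup ✓
(retro, ingest): retro contains ingest ✓
(soundcheck, standup): soundcheck contains standup ✓
(triage, standup): triage contains standup ✓
Count: 13.

13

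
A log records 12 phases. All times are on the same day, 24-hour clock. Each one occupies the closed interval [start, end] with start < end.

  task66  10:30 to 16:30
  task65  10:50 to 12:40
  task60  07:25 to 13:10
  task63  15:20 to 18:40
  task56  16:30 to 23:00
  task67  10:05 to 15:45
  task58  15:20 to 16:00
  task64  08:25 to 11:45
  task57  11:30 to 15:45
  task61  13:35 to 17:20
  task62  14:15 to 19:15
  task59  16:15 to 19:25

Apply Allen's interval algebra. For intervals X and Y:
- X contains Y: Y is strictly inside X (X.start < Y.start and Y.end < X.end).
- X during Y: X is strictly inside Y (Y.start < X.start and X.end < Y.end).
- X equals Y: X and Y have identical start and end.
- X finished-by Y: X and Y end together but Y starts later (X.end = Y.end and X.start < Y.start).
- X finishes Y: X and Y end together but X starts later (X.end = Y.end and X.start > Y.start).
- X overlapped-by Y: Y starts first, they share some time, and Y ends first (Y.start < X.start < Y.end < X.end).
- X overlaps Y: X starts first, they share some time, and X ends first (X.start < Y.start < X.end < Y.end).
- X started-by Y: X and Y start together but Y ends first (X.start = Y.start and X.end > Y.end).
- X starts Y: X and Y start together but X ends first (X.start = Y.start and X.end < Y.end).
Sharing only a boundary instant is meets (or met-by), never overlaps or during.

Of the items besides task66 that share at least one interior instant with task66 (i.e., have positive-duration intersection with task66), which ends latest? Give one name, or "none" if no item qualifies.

Target task66 = [10:30, 16:30].
task56 [16:30, 23:00] → met-by → excluded.
task57 [11:30, 15:45] → during → candidate.
task58 [15:20, 16:00] → during → candidate.
task59 [16:15, 19:25] → overlapped-by → candidate.
task60 [07:25, 13:10] → overlaps → candidate.
task61 [13:35, 17:20] → overlapped-by → candidate.
task62 [14:15, 19:15] → overlapped-by → candidate.
task63 [15:20, 18:40] → overlapped-by → candidate.
task64 [08:25, 11:45] → overlaps → candidate.
task65 [10:50, 12:40] → during → candidate.
task67 [10:05, 15:45] → overlaps → candidate.
Among candidates, latest end is 19:25 → task59.

task59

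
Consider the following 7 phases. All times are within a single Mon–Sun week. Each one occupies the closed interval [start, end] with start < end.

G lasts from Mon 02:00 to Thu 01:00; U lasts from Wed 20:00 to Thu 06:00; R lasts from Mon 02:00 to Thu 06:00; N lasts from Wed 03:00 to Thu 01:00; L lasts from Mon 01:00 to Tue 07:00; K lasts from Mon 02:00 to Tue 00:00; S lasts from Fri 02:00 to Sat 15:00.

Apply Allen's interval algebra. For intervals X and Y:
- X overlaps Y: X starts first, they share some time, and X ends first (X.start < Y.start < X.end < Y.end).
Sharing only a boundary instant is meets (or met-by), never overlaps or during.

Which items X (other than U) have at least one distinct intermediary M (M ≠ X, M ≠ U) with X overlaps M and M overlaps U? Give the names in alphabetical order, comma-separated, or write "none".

Target U = [Wed 20:00, Thu 06:00].
Intermediaries M with M overlaps U: G, N.
Via G — items with X overlaps G: L.
Via N — items with X overlaps N: none.
Union: L.

L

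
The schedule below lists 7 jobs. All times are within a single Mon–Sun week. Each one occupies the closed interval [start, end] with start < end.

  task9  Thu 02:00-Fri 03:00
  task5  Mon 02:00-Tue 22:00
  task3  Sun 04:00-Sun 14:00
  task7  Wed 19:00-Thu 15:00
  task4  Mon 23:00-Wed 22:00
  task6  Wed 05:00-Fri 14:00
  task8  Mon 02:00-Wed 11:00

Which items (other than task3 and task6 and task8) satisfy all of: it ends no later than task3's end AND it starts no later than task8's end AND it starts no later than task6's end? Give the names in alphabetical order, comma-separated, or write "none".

Conditions: its end is no later than task3's end (X.end <= Sun 14:00) AND its start is no later than task8's end (X.start <= Wed 11:00) AND its start is no later than task6's end (X.start <= Fri 14:00).
task4: end Wed 22:00 <= Sun 14:00? ✓; start Mon 23:00 <= Wed 11:00? ✓; start Mon 23:00 <= Fri 14:00? ✓ → yes.
task5: end Tue 22:00 <= Sun 14:00? ✓; start Mon 02:00 <= Wed 11:00? ✓; start Mon 02:00 <= Fri 14:00? ✓ → yes.
task7: end Thu 15:00 <= Sun 14:00? ✓; start Wed 19:00 <= Wed 11:00? ✗; start Wed 19:00 <= Fri 14:00? ✓ → no.
task9: end Fri 03:00 <= Sun 14:00? ✓; start Thu 02:00 <= Wed 11:00? ✗; start Thu 02:00 <= Fri 14:00? ✓ → no.
Result: task4, task5.

task4, task5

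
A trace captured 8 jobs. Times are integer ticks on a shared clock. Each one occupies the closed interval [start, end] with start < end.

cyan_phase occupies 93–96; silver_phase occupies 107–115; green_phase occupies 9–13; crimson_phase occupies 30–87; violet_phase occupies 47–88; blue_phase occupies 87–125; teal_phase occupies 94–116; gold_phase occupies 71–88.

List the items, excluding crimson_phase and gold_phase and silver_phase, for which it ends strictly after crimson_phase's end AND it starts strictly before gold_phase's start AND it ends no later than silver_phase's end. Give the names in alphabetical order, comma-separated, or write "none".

Conditions: its end is strictly after crimson_phase's end (X.end > 87) AND its start is strictly before gold_phase's start (X.start < 71) AND its end is no later than silver_phase's end (X.end <= 115).
blue_phase: end 125 > 87? ✓; start 87 < 71? ✗; end 125 <= 115? ✗ → no.
cyan_phase: end 96 > 87? ✓; start 93 < 71? ✗; end 96 <= 115? ✓ → no.
green_phase: end 13 > 87? ✗; start 9 < 71? ✓; end 13 <= 115? ✓ → no.
teal_phase: end 116 > 87? ✓; start 94 < 71? ✗; end 116 <= 115? ✗ → no.
violet_phase: end 88 > 87? ✓; start 47 < 71? ✓; end 88 <= 115? ✓ → yes.
Result: violet_phase.

violet_phase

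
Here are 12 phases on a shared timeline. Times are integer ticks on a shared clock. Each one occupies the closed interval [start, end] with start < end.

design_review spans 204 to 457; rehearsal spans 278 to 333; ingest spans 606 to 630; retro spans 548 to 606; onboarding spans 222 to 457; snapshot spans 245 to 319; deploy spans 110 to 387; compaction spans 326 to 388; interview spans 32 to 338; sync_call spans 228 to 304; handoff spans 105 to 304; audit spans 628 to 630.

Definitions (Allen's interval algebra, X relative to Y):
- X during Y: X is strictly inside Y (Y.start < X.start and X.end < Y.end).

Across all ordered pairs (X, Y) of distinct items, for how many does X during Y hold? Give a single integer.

Checking all 132 ordered pairs for relation 'during'; matching pairs in alphabetical order:
(compaction, design_review): compaction during design_review ✓
(compaction, onboarding): compaction during onboarding ✓
(handoff, interview): handoff during interview ✓
(rehearsal, deploy): rehearsal during deploy ✓
(rehearsal, design_review): rehearsal during design_review ✓
(rehearsal, interview): rehearsal during interview ✓
(rehearsal, onboarding): rehearsal during onboarding ✓
(snapshot, deploy): snapshot during deploy ✓
(snapshot, design_review): snapshot during design_review ✓
(snapshot, interview): snapshot during interview ✓
(snapshot, onboarding): snapshot during onboarding ✓
(sync_call, deploy): sync_call during deploy ✓
(sync_call, design_review): sync_call during design_review ✓
(sync_call, interview): sync_call during interview ✓
(sync_call, onboarding): sync_call during onboarding ✓
Count: 15.

15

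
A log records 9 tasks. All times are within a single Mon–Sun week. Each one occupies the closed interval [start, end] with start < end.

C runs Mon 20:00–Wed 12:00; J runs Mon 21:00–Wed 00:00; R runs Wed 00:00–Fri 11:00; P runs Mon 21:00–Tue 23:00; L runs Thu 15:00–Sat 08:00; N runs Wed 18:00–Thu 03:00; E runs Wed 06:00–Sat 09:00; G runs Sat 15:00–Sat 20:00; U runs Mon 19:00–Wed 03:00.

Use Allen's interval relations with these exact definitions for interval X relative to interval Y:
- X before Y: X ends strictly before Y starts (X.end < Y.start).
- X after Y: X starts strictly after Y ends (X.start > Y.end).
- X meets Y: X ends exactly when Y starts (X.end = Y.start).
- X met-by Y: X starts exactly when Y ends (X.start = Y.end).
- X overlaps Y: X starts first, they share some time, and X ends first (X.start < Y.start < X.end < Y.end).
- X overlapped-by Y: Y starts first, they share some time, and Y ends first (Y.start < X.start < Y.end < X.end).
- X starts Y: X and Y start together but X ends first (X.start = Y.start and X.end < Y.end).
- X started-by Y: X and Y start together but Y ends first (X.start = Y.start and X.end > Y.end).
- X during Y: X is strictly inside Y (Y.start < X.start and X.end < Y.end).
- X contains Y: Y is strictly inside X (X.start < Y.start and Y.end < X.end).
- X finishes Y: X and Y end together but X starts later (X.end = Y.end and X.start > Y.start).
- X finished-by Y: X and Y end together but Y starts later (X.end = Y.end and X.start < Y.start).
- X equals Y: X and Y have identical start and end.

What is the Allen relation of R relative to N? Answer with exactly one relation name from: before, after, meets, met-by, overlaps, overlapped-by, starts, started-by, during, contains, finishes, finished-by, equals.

contains

R = [Wed 00:00, Fri 11:00]; N = [Wed 18:00, Thu 03:00].
Compare endpoints: R.start < N.start, R.start < N.end, R.end > N.start, R.end > N.end.
That pattern is 'contains'.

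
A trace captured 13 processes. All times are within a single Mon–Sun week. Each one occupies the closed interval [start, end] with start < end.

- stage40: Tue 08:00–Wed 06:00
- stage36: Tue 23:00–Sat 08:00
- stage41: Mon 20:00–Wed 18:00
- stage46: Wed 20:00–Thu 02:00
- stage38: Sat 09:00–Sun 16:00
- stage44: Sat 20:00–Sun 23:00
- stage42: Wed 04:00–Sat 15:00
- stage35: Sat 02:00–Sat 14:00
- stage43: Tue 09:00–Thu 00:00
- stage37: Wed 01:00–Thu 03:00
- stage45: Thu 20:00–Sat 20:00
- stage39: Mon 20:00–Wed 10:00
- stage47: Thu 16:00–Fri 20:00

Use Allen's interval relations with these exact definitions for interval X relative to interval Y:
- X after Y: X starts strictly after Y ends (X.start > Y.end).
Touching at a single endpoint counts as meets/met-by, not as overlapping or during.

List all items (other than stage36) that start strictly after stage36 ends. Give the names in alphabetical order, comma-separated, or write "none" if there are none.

stage38, stage44

Target stage36 = [Tue 23:00, Sat 08:00].
stage35 [Sat 02:00, Sat 14:00] → overlapped-by → no.
stage37 [Wed 01:00, Thu 03:00] → during → no.
stage38 [Sat 09:00, Sun 16:00] → after → yes.
stage39 [Mon 20:00, Wed 10:00] → overlaps → no.
stage40 [Tue 08:00, Wed 06:00] → overlaps → no.
stage41 [Mon 20:00, Wed 18:00] → overlaps → no.
stage42 [Wed 04:00, Sat 15:00] → overlapped-by → no.
stage43 [Tue 09:00, Thu 00:00] → overlaps → no.
stage44 [Sat 20:00, Sun 23:00] → after → yes.
stage45 [Thu 20:00, Sat 20:00] → overlapped-by → no.
stage46 [Wed 20:00, Thu 02:00] → during → no.
stage47 [Thu 16:00, Fri 20:00] → during → no.
Result: stage38, stage44.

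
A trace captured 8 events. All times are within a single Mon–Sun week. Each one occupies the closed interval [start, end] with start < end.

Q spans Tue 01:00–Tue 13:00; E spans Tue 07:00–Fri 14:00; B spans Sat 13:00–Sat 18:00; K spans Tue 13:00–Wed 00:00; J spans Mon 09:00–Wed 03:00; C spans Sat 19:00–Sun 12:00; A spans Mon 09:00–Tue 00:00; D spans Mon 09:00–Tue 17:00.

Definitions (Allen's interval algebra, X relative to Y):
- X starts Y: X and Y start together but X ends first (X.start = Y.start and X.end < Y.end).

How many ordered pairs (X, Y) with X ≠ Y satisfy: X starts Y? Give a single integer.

3

Checking all 56 ordered pairs for relation 'starts'; matching pairs in alphabetical order:
(A, D): A starts D ✓
(A, J): A starts J ✓
(D, J): D starts J ✓
Count: 3.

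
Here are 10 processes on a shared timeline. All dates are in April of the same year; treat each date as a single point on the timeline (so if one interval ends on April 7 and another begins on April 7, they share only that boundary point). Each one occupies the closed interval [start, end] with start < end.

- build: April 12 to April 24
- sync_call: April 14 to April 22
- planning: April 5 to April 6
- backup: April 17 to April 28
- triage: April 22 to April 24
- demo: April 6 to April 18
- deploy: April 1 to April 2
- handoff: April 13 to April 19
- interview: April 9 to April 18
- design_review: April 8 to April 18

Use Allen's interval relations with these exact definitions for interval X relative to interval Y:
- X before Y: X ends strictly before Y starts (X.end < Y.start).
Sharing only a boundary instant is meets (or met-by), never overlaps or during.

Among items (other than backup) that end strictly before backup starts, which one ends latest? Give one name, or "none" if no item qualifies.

Target backup = [April 17, April 28].
build [April 12, April 24] → overlaps → excluded.
demo [April 6, April 18] → overlaps → excluded.
deploy [April 1, April 2] → before → candidate.
design_review [April 8, April 18] → overlaps → excluded.
handoff [April 13, April 19] → overlaps → excluded.
interview [April 9, April 18] → overlaps → excluded.
planning [April 5, April 6] → before → candidate.
sync_call [April 14, April 22] → overlaps → excluded.
triage [April 22, April 24] → during → excluded.
Among candidates, latest end is April 6 → planning.

planning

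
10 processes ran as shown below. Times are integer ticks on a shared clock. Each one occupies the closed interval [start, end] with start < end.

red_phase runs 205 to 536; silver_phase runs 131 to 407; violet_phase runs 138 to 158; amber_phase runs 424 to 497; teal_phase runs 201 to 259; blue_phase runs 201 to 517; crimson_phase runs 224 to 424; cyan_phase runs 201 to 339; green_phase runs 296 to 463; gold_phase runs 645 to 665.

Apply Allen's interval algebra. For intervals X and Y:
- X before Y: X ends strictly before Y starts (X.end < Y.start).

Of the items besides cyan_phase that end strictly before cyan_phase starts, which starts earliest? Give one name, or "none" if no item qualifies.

violet_phase

Target cyan_phase = [201, 339].
amber_phase [424, 497] → after → excluded.
blue_phase [201, 517] → started-by → excluded.
crimson_phase [224, 424] → overlapped-by → excluded.
gold_phase [645, 665] → after → excluded.
green_phase [296, 463] → overlapped-by → excluded.
red_phase [205, 536] → overlapped-by → excluded.
silver_phase [131, 407] → contains → excluded.
teal_phase [201, 259] → starts → excluded.
violet_phase [138, 158] → before → candidate.
Among candidates, earliest start is 138 → violet_phase.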